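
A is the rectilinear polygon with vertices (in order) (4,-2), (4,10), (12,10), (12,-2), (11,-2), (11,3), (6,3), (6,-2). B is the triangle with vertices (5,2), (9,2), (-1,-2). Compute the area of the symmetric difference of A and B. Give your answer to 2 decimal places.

|A| = 71, |B| = 8, |A∩B| = 2.8667.
|A △ B| = |A| + |B| − 2·|A∩B| = 71 + 8 − 5.7333 = 73.27.

73.27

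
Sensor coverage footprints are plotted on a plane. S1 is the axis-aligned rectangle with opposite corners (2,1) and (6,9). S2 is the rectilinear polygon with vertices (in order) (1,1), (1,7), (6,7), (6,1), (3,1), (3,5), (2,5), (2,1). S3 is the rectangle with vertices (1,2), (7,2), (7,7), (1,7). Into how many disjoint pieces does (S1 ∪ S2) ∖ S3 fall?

(S1 ∪ S2) ∖ S3 splits into 2 disjoint pieces (area 5, area 8).

2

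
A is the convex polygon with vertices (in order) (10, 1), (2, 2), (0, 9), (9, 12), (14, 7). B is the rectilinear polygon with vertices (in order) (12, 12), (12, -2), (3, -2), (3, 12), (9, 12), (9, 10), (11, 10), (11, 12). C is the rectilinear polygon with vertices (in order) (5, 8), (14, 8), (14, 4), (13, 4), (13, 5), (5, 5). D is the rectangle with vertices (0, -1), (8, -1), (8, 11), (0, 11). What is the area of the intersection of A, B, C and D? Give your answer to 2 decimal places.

9.00

The intersection is the polygon with vertices (5,5), (5,8), (8,8), (8,5).
By the shoelace formula its area is 9.00.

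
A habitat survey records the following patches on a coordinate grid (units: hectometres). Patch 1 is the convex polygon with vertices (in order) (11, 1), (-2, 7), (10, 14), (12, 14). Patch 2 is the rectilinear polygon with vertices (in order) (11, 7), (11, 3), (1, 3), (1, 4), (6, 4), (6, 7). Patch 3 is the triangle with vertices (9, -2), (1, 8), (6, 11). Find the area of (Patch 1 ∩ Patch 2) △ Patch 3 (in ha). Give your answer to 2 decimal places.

45.51

|Patch 1 ∩ Patch 2| = 20.4167.
|(Patch 1 ∩ Patch 2) ∩ Patch 3| = 5.9551.
|(Patch 1 ∩ Patch 2) △ Patch 3| = 20.4167 + 37 − 11.9103 = 45.51.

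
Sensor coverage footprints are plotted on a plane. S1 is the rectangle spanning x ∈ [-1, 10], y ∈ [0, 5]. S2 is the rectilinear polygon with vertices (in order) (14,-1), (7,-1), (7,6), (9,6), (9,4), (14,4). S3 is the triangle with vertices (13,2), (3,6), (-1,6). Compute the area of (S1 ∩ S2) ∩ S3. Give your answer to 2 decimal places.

1.54

The region (S1 ∩ S2) ∩ S3 is the polygon with vertices (7,4.4), (10,3.2), (10,2.857), (7,3.714).
By the shoelace formula its area is 1.54.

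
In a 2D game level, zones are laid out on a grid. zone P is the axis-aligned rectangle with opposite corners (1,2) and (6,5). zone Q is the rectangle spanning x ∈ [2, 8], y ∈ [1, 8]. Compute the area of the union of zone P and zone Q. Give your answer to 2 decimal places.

By inclusion–exclusion:
Individual areas: |zone P| = 15, |zone Q| = 42.
|zone P∩zone Q|: x∈[2,6], y∈[2,5] → 4·3 = 12.
|zone P ∪ zone Q| = 57 − 12 = 45.00.

45.00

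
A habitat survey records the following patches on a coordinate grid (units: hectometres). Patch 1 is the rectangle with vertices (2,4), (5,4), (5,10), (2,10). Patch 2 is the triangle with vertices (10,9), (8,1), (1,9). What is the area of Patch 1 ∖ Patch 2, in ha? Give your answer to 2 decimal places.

|Patch 1| = 18, |Patch 1∩Patch 2| = 8.5714.
|Patch 1 ∖ Patch 2| = |Patch 1| − |Patch 1∩Patch 2| = 18 − 8.5714 = 9.43.

9.43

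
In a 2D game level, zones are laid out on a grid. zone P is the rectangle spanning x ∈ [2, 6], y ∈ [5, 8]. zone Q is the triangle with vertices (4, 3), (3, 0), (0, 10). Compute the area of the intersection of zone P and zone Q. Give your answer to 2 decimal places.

The intersection is the polygon with vertices (2,5), (2,6.5), (2.857,5).
By the shoelace formula its area is 0.64.

0.64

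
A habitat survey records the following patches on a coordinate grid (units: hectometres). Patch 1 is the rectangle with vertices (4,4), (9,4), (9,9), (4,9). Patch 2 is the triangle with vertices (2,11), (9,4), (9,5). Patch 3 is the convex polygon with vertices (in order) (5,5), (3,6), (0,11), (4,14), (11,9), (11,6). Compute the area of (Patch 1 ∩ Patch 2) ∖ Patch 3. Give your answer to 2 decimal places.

0.97

|Patch 1 ∩ Patch 2| = 3.1667.
|(Patch 1 ∩ Patch 2) ∩ Patch 3| = 2.1932.
|(Patch 1 ∩ Patch 2) ∖ Patch 3| = 3.1667 − 2.1932 = 0.97.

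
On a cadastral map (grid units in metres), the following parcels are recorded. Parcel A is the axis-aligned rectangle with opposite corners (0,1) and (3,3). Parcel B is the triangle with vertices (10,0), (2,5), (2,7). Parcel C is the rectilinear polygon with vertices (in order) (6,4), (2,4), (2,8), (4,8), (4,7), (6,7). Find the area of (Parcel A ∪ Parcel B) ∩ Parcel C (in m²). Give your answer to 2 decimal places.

The region (Parcel A ∪ Parcel B) ∩ Parcel C is the polygon with vertices (2,7), (5.429,4), (3.6,4), (2,5).
By the shoelace formula its area is 4.34.

4.34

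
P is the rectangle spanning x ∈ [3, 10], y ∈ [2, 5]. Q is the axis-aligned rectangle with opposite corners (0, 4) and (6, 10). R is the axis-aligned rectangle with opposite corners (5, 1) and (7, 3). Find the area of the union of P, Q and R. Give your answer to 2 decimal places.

56.00

By inclusion–exclusion:
Individual areas: |P| = 21, |Q| = 36, |R| = 4.
|P∩Q|: x∈[3,6], y∈[4,5] → 3·1 = 3.
|P∩R|: x∈[5,7], y∈[2,3] → 2·1 = 2.
|Q∩R| = 0 (no overlap).
|P∩Q∩R| = 0.
|P ∪ Q ∪ R| = 61 − 5 + 0 = 56.00.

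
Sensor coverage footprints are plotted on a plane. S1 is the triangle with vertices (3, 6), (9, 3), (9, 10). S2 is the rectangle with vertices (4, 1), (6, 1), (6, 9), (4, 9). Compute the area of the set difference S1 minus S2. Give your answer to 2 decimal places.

|S1| = 21, |S1∩S2| = 4.6667.
|S1 ∖ S2| = |S1| − |S1∩S2| = 21 − 4.6667 = 16.33.

16.33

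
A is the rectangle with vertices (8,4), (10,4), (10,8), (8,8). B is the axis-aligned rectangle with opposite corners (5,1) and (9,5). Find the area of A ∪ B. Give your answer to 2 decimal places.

23.00

By inclusion–exclusion:
Individual areas: |A| = 8, |B| = 16.
|A∩B|: x∈[8,9], y∈[4,5] → 1·1 = 1.
|A ∪ B| = 24 − 1 = 23.00.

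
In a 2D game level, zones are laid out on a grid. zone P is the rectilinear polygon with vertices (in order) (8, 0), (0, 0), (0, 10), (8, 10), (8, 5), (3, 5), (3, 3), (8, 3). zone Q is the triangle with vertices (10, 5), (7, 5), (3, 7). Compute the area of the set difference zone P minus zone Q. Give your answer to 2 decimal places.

|zone P| = 70, |zone P∩zone Q| = 2.4286.
|zone P ∖ zone Q| = |zone P| − |zone P∩zone Q| = 70 − 2.4286 = 67.57.

67.57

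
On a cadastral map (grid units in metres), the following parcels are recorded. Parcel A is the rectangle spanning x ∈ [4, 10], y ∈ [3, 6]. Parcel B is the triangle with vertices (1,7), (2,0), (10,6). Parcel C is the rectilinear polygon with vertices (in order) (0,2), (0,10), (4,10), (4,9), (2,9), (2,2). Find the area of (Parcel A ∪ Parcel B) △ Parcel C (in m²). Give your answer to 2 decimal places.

|Parcel A ∪ Parcel B| = 37.
|(Parcel A ∪ Parcel B) ∩ Parcel C| = 3.1587.
|(Parcel A ∪ Parcel B) △ Parcel C| = 37 + 18 − 6.3175 = 48.68.

48.68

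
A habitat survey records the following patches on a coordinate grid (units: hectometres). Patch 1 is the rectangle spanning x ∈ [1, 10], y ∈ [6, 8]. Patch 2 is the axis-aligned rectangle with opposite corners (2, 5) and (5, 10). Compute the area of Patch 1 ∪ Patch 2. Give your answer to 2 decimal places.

27.00

By inclusion–exclusion:
Individual areas: |Patch 1| = 18, |Patch 2| = 15.
|Patch 1∩Patch 2|: x∈[2,5], y∈[6,8] → 3·2 = 6.
|Patch 1 ∪ Patch 2| = 33 − 6 = 27.00.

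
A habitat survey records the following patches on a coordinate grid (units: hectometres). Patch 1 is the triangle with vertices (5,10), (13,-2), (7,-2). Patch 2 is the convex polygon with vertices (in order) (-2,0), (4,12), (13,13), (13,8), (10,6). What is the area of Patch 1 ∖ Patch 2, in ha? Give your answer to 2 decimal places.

|Patch 1| = 36, |Patch 1∩Patch 2| = 7.3125.
|Patch 1 ∖ Patch 2| = |Patch 1| − |Patch 1∩Patch 2| = 36 − 7.3125 = 28.69.

28.69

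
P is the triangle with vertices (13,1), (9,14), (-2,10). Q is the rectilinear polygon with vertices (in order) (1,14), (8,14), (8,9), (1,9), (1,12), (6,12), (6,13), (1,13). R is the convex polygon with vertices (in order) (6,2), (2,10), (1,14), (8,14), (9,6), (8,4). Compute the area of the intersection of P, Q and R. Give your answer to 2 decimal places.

The intersection is the polygon with vertices (8,9), (2.5,9), (2,10), (1.667,11.333), (3.5,12), (6,12), (6,12.909), (8,13.636).
By the shoelace formula its area is 20.13.

20.13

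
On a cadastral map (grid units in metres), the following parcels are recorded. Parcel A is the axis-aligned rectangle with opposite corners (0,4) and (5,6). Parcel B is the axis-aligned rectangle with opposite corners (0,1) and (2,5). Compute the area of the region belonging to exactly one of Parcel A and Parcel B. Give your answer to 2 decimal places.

14.00

|Parcel A∩Parcel B|: x∈[0,2], y∈[4,5] → 2·1 = 2.
|Parcel A △ Parcel B| = |Parcel A| + |Parcel B| − 2·|Parcel A∩Parcel B| = 10 + 8 − 4 = 14.00.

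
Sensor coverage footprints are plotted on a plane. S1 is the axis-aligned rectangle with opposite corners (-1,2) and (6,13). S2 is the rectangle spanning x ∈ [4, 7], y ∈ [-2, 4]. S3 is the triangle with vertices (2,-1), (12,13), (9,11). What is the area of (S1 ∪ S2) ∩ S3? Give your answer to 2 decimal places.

The region (S1 ∪ S2) ∩ S3 is the polygon with vertices (6,4.6), (4,1.8), (4,2), (3.75,2), (6,5.857).
By the shoelace formula its area is 1.94.

1.94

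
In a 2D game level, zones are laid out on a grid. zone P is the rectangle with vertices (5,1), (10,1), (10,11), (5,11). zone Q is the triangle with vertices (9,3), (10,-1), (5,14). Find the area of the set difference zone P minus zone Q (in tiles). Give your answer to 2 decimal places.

47.80

|zone P| = 50, |zone P∩zone Q| = 2.197.
|zone P ∖ zone Q| = |zone P| − |zone P∩zone Q| = 50 − 2.197 = 47.80.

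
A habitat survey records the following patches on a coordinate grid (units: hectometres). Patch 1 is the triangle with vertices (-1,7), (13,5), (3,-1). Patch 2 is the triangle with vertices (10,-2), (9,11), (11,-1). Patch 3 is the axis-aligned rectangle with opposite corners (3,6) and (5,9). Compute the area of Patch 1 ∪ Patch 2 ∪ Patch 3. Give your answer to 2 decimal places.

63.05

By inclusion–exclusion:
Individual areas: |Patch 1| = 52, |Patch 2| = 7, |Patch 3| = 6.
|Patch 1∩Patch 2| = 1.3817.
|Patch 1∩Patch 3| = 0.5714.
|Patch 2∩Patch 3| = 0.
|Patch 1∩Patch 2∩Patch 3| = 0.
|Patch 1 ∪ Patch 2 ∪ Patch 3| = 65 − 1.9531 + 0 = 63.05.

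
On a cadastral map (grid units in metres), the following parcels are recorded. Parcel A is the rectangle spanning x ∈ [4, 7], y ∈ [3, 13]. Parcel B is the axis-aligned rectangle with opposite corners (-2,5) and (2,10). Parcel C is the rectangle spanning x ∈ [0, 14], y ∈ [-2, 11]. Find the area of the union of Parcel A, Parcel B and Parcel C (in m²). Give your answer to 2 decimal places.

198.00

By inclusion–exclusion:
Individual areas: |Parcel A| = 30, |Parcel B| = 20, |Parcel C| = 182.
|Parcel A∩Parcel B| = 0 (no overlap).
|Parcel A∩Parcel C|: x∈[4,7], y∈[3,11] → 3·8 = 24.
|Parcel B∩Parcel C|: x∈[0,2], y∈[5,10] → 2·5 = 10.
|Parcel A∩Parcel B∩Parcel C| = 0.
|Parcel A ∪ Parcel B ∪ Parcel C| = 232 − 34 + 0 = 198.00.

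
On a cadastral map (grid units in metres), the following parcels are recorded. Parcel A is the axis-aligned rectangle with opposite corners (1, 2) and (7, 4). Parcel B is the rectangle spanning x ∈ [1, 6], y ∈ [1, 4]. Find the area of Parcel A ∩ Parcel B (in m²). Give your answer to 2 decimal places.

|Parcel A∩Parcel B|: x∈[1,6], y∈[2,4] → 5·2 = 10.

10.00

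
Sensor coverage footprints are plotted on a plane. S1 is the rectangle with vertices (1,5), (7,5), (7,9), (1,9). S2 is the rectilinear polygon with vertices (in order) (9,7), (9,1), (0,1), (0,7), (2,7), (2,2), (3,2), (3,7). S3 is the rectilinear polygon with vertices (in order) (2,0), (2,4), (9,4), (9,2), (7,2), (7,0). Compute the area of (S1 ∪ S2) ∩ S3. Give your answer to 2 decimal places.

17.00

|S1 ∪ S2| = 63.
|(S1 ∪ S2) ∩ S3| = 17.00.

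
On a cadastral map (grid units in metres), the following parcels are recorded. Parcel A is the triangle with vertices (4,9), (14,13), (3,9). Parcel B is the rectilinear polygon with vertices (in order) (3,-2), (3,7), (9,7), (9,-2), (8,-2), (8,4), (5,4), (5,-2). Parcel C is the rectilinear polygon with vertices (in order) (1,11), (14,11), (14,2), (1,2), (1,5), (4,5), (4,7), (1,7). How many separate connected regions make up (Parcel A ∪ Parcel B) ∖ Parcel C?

(Parcel A ∪ Parcel B) ∖ Parcel C splits into 4 disjoint pieces (area 0.5, area 8, area 2, area 4).

4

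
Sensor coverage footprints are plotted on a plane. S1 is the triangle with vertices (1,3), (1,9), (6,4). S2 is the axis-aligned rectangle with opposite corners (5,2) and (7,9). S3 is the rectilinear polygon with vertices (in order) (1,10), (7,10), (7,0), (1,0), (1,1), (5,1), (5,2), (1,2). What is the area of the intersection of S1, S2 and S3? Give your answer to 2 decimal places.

The intersection is the polygon with vertices (5,3.8), (5,5), (6,4).
By the shoelace formula its area is 0.60.

0.60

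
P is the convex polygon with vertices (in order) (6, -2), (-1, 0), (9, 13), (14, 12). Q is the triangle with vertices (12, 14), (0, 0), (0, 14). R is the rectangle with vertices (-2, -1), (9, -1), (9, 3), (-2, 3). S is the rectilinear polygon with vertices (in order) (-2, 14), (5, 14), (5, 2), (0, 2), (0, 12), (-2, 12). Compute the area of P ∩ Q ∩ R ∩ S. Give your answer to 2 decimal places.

1.22

The intersection is the polygon with vertices (1.308,3), (2.571,3), (1.714,2), (0.538,2).
By the shoelace formula its area is 1.22.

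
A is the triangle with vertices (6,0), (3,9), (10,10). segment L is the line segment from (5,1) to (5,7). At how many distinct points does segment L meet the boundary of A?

1

The segment meets the boundary at (5,3).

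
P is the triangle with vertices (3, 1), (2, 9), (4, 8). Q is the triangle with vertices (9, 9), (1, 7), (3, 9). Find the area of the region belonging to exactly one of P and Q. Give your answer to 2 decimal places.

10.44

|P| = 7.5, |Q| = 6, |P∩Q| = 1.532.
|P △ Q| = |P| + |Q| − 2·|P∩Q| = 7.5 + 6 − 3.064 = 10.44.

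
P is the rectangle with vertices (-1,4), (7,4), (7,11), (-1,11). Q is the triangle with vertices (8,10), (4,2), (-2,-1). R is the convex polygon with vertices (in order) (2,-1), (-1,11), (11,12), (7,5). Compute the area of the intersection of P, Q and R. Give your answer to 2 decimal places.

The intersection is the polygon with vertices (5,4), (2.546,4), (7,8.9), (7,8).
By the shoelace formula its area is 6.91.

6.91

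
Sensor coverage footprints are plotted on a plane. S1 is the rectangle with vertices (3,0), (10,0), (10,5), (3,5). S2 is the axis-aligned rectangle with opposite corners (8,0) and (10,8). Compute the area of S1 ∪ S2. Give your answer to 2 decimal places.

41.00

By inclusion–exclusion:
Individual areas: |S1| = 35, |S2| = 16.
|S1∩S2|: x∈[8,10], y∈[0,5] → 2·5 = 10.
|S1 ∪ S2| = 51 − 10 = 41.00.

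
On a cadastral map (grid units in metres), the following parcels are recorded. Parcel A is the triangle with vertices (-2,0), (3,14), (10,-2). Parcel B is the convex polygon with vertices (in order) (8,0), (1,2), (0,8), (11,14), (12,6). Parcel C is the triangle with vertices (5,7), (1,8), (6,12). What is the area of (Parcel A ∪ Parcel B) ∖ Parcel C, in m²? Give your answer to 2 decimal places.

133.81

|Parcel A ∪ Parcel B| = 143.5565.
|(Parcel A ∪ Parcel B) ∩ Parcel C| = 9.7488.
|(Parcel A ∪ Parcel B) ∖ Parcel C| = 143.5565 − 9.7488 = 133.81.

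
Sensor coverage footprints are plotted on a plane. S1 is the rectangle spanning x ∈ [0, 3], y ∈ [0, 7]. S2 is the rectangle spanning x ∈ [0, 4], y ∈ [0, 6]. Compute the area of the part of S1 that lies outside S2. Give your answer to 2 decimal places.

|S1∩S2|: x∈[0,3], y∈[0,6] → 3·6 = 18.
|S1| = 21.
|S1 ∖ S2| = |S1| − |S1∩S2| = 21 − 18 = 3.00.

3.00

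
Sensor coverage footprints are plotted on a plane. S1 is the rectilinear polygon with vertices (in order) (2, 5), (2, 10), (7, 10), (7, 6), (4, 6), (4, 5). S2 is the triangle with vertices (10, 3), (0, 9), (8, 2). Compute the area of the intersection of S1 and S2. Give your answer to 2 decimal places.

1.95

The intersection is the polygon with vertices (2,7.8), (5,6), (4,6), (4,5.5), (2,7.25).
By the shoelace formula its area is 1.95.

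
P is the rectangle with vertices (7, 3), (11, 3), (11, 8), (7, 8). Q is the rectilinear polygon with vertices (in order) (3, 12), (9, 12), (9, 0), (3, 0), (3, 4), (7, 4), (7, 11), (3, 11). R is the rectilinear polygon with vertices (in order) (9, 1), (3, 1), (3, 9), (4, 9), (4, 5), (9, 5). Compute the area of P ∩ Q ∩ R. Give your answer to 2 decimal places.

The intersection is the polygon with vertices (9,3), (7,3), (7,4), (7,5), (9,5).
By the shoelace formula its area is 4.00.

4.00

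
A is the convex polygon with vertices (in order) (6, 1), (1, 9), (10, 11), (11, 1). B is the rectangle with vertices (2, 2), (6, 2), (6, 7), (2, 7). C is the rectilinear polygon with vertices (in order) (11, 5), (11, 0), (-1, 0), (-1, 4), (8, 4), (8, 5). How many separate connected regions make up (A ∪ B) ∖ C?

1

(A ∪ B) ∖ C is a single connected region.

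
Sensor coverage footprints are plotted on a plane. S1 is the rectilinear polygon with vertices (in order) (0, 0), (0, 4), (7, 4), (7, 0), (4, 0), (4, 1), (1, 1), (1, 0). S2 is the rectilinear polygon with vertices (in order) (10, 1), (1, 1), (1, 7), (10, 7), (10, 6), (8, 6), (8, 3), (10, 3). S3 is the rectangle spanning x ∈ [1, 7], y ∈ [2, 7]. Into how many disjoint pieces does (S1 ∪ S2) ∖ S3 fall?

1

(S1 ∪ S2) ∖ S3 is a single connected region.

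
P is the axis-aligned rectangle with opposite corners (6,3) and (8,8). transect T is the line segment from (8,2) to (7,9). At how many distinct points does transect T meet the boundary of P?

2

The segment meets the boundary at (7.143,8), (7.857,3).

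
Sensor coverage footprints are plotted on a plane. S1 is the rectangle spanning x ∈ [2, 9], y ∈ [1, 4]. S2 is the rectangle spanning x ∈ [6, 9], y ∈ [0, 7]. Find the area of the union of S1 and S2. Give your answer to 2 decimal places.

By inclusion–exclusion:
Individual areas: |S1| = 21, |S2| = 21.
|S1∩S2|: x∈[6,9], y∈[1,4] → 3·3 = 9.
|S1 ∪ S2| = 42 − 9 = 33.00.

33.00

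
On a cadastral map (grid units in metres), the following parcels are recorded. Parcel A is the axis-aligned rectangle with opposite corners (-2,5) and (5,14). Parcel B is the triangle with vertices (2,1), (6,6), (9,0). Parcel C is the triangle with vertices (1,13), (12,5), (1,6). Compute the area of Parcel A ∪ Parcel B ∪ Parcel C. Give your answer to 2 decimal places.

97.96

By inclusion–exclusion:
Individual areas: |Parcel A| = 63, |Parcel B| = 19.5, |Parcel C| = 38.5.
|Parcel A∩Parcel B| = 0.
|Parcel A∩Parcel C| = 22.9091.
|Parcel B∩Parcel C| = 0.1312.
|Parcel A∩Parcel B∩Parcel C| = 0.
|Parcel A ∪ Parcel B ∪ Parcel C| = 121 − 23.0402 + 0 = 97.96.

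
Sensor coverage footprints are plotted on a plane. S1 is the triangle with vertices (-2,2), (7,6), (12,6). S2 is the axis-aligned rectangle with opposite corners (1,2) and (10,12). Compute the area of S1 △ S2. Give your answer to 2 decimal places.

|S1| = 10, |S2| = 90, |S1∩S2| = 8.7143.
|S1 △ S2| = |S1| + |S2| − 2·|S1∩S2| = 10 + 90 − 17.4286 = 82.57.

82.57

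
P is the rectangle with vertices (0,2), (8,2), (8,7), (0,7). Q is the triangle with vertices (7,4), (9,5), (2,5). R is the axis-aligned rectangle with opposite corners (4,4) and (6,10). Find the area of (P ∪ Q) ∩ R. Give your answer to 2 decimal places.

6.00

The region (P ∪ Q) ∩ R is the polygon with vertices (6,7), (6,4), (4,4), (4,7).
By the shoelace formula its area is 6.00.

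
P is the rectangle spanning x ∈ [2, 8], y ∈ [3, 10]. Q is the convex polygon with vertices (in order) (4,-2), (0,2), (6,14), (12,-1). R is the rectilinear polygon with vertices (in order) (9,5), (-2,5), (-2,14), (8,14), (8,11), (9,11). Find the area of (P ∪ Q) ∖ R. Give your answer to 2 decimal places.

|P ∪ Q| = 103.2.
|(P ∪ Q) ∩ R| = 40.2.
|(P ∪ Q) ∖ R| = 103.2 − 40.2 = 63.00.

63.00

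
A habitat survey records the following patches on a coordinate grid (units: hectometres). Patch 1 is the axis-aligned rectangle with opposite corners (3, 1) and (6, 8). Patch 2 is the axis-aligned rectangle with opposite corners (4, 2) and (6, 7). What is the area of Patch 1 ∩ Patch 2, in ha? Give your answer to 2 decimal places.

|Patch 1∩Patch 2|: x∈[4,6], y∈[2,7] → 2·5 = 10.

10.00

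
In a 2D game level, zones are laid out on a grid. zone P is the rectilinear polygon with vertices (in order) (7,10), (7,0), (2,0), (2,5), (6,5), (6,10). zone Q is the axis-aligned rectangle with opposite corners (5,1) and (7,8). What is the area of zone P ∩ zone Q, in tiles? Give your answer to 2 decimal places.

11.00

The intersection is the polygon with vertices (7,1), (5,1), (5,5), (6,5), (6,8), (7,8).
By the shoelace formula its area is 11.00.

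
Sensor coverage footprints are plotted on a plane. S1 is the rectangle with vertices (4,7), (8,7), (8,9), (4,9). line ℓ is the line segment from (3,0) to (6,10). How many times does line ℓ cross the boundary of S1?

The segment meets the boundary at (5.7,9), (5.1,7).

2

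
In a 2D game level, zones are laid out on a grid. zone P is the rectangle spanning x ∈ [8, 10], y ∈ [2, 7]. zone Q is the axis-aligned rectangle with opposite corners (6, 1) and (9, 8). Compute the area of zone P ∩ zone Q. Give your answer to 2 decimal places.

5.00

|zone P∩zone Q|: x∈[8,9], y∈[2,7] → 1·5 = 5.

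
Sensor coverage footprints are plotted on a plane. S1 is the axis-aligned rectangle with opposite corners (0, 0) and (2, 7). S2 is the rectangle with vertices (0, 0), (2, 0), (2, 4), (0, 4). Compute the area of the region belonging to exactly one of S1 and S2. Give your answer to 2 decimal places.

6.00

|S1∩S2|: x∈[0,2], y∈[0,4] → 2·4 = 8.
|S1 △ S2| = |S1| + |S2| − 2·|S1∩S2| = 14 + 8 − 16 = 6.00.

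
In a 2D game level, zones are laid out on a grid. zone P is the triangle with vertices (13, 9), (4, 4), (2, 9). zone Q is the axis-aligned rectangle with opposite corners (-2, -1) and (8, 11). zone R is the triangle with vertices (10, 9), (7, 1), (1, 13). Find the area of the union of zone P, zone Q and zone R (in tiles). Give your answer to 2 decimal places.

By inclusion–exclusion:
Individual areas: |zone P| = 27.5, |zone Q| = 120, |zone R| = 42.
|zone P∩zone Q| = 20.5556.
|zone P∩zone R| = 18.5812.
|zone Q∩zone R| = 32.2778.
|zone P∩zone Q∩zone R| = 14.7947.
|zone P ∪ zone Q ∪ zone R| = 189.5 − 71.4146 + 14.7947 = 132.88.

132.88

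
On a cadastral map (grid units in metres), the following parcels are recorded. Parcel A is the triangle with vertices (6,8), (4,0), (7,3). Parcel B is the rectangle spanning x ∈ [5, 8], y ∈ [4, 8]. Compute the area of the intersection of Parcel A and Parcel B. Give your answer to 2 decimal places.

The intersection is the polygon with vertices (6,8), (6.8,4), (5,4).
By the shoelace formula its area is 3.60.

3.60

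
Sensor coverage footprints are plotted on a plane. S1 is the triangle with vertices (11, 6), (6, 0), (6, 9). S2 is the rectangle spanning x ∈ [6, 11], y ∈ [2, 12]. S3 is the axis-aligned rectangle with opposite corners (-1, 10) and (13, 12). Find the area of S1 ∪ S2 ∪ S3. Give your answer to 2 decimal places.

69.67

By inclusion–exclusion:
Individual areas: |S1| = 22.5, |S2| = 50, |S3| = 28.
|S1∩S2| = 20.8333.
|S1∩S3| = 0.
|S2∩S3|: x∈[6,11], y∈[10,12] → 5·2 = 10.
|S1∩S2∩S3| = 0.
|S1 ∪ S2 ∪ S3| = 100.5 − 30.8333 + 0 = 69.67.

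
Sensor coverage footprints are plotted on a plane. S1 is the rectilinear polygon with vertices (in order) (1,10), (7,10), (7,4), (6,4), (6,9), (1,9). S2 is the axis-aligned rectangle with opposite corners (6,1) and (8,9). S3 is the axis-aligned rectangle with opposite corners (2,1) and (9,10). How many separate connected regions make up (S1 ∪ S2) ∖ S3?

1

(S1 ∪ S2) ∖ S3 is a single connected region.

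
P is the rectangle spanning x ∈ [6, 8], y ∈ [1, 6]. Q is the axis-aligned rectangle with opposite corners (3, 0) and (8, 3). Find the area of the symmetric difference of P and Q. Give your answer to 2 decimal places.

|P∩Q|: x∈[6,8], y∈[1,3] → 2·2 = 4.
|P △ Q| = |P| + |Q| − 2·|P∩Q| = 10 + 15 − 8 = 17.00.

17.00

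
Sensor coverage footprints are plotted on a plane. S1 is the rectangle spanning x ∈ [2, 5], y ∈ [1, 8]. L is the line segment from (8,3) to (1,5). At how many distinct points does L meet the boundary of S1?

2

The segment meets the boundary at (2,4.714), (5,3.857).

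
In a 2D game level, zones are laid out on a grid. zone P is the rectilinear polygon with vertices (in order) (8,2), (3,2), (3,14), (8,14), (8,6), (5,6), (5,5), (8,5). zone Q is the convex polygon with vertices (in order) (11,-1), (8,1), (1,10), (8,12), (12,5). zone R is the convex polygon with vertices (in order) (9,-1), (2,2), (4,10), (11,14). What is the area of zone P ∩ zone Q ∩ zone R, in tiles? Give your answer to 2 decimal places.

28.16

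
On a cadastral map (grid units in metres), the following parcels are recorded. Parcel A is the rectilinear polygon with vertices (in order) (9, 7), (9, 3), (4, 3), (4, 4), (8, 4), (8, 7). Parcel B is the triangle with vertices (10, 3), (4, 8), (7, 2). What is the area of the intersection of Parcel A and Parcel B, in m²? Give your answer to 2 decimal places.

3.00

The intersection is the polygon with vertices (9,3), (6.5,3), (6,4), (8,4), (8,4.667), (9,3.833).
By the shoelace formula its area is 3.00.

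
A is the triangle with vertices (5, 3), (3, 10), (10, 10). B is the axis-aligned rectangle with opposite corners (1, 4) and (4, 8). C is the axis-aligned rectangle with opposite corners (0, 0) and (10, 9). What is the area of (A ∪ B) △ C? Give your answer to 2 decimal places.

66.82

|A ∪ B| = 36.1786.
|(A ∪ B) ∩ C| = 29.6786.
|(A ∪ B) △ C| = 36.1786 + 90 − 59.3571 = 66.82.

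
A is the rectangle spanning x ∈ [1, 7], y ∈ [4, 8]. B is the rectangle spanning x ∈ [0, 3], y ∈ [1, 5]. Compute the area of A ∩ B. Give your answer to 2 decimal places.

2.00

|A∩B|: x∈[1,3], y∈[4,5] → 2·1 = 2.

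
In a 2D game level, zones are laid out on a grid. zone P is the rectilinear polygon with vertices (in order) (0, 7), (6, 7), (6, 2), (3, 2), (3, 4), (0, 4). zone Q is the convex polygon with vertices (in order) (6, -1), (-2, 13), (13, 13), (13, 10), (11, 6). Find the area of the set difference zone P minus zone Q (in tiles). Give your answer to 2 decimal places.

8.29

|zone P| = 24, |zone P∩zone Q| = 15.7143.
|zone P ∖ zone Q| = |zone P| − |zone P∩zone Q| = 24 − 15.7143 = 8.29.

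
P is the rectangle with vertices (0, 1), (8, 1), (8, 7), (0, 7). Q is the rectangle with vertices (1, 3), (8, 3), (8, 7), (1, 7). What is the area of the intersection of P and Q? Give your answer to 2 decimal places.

28.00

|P∩Q|: x∈[1,8], y∈[3,7] → 7·4 = 28.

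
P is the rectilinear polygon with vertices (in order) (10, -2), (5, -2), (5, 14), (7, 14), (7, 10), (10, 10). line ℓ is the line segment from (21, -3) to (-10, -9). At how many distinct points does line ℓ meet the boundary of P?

The segment lies entirely outside P and never meets its boundary.

0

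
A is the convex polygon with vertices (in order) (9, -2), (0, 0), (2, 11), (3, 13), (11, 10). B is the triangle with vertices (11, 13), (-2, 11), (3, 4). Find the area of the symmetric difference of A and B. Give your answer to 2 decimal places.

|A| = 116, |B| = 50.5, |A∩B| = 34.73.
|A △ B| = |A| + |B| − 2·|A∩B| = 116 + 50.5 − 69.4601 = 97.04.

97.04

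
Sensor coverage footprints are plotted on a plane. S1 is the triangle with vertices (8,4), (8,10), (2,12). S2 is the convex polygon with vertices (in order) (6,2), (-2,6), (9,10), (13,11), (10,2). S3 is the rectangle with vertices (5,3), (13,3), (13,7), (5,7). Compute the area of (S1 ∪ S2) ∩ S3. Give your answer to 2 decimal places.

24.00

The region (S1 ∪ S2) ∩ S3 is the polygon with vertices (10.333,3), (5,3), (5,7), (11.667,7).
By the shoelace formula its area is 24.00.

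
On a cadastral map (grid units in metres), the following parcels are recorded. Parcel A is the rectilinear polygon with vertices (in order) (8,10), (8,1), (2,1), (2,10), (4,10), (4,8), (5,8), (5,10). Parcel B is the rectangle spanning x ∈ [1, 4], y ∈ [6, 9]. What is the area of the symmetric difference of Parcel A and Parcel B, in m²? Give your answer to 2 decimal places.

49.00

|Parcel A| = 52, |Parcel B| = 9, |Parcel A∩Parcel B| = 6.
|Parcel A △ Parcel B| = |Parcel A| + |Parcel B| − 2·|Parcel A∩Parcel B| = 52 + 9 − 12 = 49.00.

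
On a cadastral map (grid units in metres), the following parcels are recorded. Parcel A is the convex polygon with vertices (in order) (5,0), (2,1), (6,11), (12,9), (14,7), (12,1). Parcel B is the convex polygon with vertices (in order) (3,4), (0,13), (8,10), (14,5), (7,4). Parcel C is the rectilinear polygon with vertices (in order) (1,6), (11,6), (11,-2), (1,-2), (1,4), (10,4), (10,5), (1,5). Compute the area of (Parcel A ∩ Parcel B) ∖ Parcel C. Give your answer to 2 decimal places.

|Parcel A ∩ Parcel B| = 39.8609.
|(Parcel A ∩ Parcel B) ∩ Parcel C| = 7.7.
|(Parcel A ∩ Parcel B) ∖ Parcel C| = 39.8609 − 7.7 = 32.16.

32.16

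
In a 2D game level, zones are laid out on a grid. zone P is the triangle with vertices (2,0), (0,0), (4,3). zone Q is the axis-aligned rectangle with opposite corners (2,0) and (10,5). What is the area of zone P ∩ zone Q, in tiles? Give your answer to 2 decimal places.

1.50

The intersection is the polygon with vertices (4,3), (2,0), (2,1.5).
By the shoelace formula its area is 1.50.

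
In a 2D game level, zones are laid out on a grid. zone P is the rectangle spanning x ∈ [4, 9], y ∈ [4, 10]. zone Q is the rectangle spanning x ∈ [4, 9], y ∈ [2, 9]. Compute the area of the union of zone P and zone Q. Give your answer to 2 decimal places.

40.00

By inclusion–exclusion:
Individual areas: |zone P| = 30, |zone Q| = 35.
|zone P∩zone Q|: x∈[4,9], y∈[4,9] → 5·5 = 25.
|zone P ∪ zone Q| = 65 − 25 = 40.00.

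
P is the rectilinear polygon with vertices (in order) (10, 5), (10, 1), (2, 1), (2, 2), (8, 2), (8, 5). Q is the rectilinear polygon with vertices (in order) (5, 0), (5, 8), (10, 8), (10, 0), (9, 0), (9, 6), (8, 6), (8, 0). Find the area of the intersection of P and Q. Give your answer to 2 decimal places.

7.00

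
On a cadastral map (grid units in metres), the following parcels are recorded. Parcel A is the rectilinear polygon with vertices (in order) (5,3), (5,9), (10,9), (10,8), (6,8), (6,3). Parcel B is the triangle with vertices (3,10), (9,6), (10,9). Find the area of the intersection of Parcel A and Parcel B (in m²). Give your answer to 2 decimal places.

The intersection is the polygon with vertices (5,9), (10,9), (9.667,8), (6,8), (5,8.667).
By the shoelace formula its area is 4.50.

4.50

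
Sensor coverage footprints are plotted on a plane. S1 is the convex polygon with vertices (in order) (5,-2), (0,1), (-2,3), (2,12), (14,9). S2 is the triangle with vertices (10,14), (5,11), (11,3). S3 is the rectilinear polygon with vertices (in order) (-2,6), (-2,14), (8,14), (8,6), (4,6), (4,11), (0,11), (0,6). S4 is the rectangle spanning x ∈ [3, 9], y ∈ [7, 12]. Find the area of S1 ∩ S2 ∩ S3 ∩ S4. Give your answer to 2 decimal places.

5.59

The intersection is the polygon with vertices (5.294,11.177), (8,10.5), (8,7), (5,11).
By the shoelace formula its area is 5.59.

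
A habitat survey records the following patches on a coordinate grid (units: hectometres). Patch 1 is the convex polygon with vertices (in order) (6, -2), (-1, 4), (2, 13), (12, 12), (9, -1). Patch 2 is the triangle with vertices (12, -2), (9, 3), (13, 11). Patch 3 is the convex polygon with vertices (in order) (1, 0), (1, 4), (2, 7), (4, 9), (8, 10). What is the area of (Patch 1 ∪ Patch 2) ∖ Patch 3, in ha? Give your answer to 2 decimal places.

128.05

|Patch 1 ∪ Patch 2| = 151.4048.
|(Patch 1 ∪ Patch 2) ∩ Patch 3| = 23.3571.
|(Patch 1 ∪ Patch 2) ∖ Patch 3| = 151.4048 − 23.3571 = 128.05.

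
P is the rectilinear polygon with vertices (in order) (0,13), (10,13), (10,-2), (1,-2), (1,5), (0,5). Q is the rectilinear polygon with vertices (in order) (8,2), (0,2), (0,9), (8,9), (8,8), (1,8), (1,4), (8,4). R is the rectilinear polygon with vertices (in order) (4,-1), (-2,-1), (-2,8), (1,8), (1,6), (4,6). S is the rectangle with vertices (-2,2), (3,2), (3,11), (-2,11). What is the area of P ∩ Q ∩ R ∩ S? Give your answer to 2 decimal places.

7.00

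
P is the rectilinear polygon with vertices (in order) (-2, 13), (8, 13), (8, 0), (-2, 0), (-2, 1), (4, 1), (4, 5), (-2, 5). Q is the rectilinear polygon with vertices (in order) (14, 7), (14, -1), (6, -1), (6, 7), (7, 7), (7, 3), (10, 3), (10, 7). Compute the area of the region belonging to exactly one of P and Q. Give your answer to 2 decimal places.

138.00

|P| = 106, |Q| = 52, |P∩Q| = 10.
|P △ Q| = |P| + |Q| − 2·|P∩Q| = 106 + 52 − 20 = 138.00.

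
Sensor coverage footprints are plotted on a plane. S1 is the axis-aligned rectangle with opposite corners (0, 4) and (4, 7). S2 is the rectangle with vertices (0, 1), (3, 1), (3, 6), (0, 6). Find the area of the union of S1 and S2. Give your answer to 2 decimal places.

21.00

By inclusion–exclusion:
Individual areas: |S1| = 12, |S2| = 15.
|S1∩S2|: x∈[0,3], y∈[4,6] → 3·2 = 6.
|S1 ∪ S2| = 27 − 6 = 21.00.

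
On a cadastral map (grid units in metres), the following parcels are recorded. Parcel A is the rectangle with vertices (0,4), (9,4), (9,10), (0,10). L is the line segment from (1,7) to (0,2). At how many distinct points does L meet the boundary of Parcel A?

The segment meets the boundary at (0.4,4).

1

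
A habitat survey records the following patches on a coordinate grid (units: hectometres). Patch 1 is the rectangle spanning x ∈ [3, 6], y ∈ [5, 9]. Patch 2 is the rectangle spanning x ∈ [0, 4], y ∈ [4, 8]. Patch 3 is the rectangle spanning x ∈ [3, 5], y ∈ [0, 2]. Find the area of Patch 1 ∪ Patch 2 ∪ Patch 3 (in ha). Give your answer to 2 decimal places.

By inclusion–exclusion:
Individual areas: |Patch 1| = 12, |Patch 2| = 16, |Patch 3| = 4.
|Patch 1∩Patch 2|: x∈[3,4], y∈[5,8] → 1·3 = 3.
|Patch 1∩Patch 3| = 0 (no overlap).
|Patch 2∩Patch 3| = 0 (no overlap).
|Patch 1∩Patch 2∩Patch 3| = 0.
|Patch 1 ∪ Patch 2 ∪ Patch 3| = 32 − 3 + 0 = 29.00.

29.00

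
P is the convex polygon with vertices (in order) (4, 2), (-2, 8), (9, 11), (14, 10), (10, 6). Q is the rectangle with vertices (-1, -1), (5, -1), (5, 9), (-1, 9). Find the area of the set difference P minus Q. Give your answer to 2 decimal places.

42.80

|P| = 71, |P∩Q| = 28.197.
|P ∖ Q| = |P| − |P∩Q| = 71 − 28.197 = 42.80.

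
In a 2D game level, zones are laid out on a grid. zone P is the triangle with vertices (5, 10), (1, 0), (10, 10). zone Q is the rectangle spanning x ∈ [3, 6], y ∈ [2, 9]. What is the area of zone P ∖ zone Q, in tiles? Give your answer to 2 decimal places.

|zone P| = 25, |zone P∩zone Q| = 12.1333.
|zone P ∖ zone Q| = |zone P| − |zone P∩zone Q| = 25 − 12.1333 = 12.87.

12.87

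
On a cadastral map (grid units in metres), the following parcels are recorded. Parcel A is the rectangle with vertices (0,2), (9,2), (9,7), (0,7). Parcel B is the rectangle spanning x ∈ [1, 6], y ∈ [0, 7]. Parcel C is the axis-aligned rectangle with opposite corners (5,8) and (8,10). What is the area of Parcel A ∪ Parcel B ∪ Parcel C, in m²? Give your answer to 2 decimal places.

61.00

By inclusion–exclusion:
Individual areas: |Parcel A| = 45, |Parcel B| = 35, |Parcel C| = 6.
|Parcel A∩Parcel B|: x∈[1,6], y∈[2,7] → 5·5 = 25.
|Parcel A∩Parcel C| = 0 (no overlap).
|Parcel B∩Parcel C| = 0 (no overlap).
|Parcel A∩Parcel B∩Parcel C| = 0.
|Parcel A ∪ Parcel B ∪ Parcel C| = 86 − 25 + 0 = 61.00.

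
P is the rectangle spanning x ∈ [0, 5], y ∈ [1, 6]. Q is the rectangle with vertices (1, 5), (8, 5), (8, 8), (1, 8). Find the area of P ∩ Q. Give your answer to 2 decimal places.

4.00

|P∩Q|: x∈[1,5], y∈[5,6] → 4·1 = 4.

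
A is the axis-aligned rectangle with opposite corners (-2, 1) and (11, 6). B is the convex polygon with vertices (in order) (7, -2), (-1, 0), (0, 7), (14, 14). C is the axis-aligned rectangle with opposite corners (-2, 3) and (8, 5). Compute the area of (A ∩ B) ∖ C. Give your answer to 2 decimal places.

32.67

|A ∩ B| = 49.5312.
|(A ∩ B) ∩ C| = 16.8571.
|(A ∩ B) ∖ C| = 49.5312 − 16.8571 = 32.67.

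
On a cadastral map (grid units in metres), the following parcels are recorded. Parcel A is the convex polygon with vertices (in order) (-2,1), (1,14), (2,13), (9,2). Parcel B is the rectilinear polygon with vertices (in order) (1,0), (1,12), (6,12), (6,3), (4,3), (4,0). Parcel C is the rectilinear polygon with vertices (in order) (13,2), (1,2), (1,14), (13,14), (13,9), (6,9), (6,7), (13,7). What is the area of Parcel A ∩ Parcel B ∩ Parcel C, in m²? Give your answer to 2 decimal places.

39.11

The intersection is the polygon with vertices (6,3), (4,3), (4,2), (1,2), (1,12), (2.636,12), (6,6.714).
By the shoelace formula its area is 39.11.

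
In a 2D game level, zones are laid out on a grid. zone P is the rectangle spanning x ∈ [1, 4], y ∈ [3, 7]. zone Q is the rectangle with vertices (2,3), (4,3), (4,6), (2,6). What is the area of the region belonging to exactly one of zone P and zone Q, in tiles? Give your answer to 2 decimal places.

|zone P∩zone Q|: x∈[2,4], y∈[3,6] → 2·3 = 6.
|zone P △ zone Q| = |zone P| + |zone Q| − 2·|zone P∩zone Q| = 12 + 6 − 12 = 6.00.

6.00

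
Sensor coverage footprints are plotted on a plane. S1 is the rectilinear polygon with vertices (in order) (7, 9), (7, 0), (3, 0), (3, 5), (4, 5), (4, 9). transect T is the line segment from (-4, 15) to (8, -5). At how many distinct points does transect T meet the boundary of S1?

2

The segment meets the boundary at (5,0), (3,3.333).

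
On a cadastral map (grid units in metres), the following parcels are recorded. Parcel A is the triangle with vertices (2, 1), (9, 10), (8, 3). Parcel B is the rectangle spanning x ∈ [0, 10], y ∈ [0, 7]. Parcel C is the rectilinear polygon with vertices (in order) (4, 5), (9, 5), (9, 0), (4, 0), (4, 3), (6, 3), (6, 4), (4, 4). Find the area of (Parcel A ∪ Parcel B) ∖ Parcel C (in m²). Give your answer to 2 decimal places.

49.86

|Parcel A ∪ Parcel B| = 72.8571.
|(Parcel A ∪ Parcel B) ∩ Parcel C| = 23.
|(Parcel A ∪ Parcel B) ∖ Parcel C| = 72.8571 − 23 = 49.86.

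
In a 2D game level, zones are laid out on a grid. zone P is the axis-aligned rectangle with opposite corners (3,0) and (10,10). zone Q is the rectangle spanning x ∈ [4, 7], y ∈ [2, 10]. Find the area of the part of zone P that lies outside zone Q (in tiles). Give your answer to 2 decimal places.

|zone P∩zone Q|: x∈[4,7], y∈[2,10] → 3·8 = 24.
|zone P| = 70.
|zone P ∖ zone Q| = |zone P| − |zone P∩zone Q| = 70 − 24 = 46.00.

46.00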